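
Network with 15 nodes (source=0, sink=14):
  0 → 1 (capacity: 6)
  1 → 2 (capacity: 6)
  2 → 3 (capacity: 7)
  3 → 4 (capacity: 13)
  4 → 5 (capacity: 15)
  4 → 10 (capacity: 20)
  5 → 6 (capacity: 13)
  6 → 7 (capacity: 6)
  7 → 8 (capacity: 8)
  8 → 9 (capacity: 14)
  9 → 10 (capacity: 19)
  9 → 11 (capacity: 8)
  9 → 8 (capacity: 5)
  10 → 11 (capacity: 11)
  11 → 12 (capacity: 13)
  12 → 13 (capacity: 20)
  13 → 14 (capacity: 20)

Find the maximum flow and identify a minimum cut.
Max flow = 6, Min cut edges: (1,2)

Maximum flow: 6
Minimum cut: (1,2)
Partition: S = [0, 1], T = [2, 3, 4, 5, 6, 7, 8, 9, 10, 11, 12, 13, 14]

Max-flow min-cut theorem verified: both equal 6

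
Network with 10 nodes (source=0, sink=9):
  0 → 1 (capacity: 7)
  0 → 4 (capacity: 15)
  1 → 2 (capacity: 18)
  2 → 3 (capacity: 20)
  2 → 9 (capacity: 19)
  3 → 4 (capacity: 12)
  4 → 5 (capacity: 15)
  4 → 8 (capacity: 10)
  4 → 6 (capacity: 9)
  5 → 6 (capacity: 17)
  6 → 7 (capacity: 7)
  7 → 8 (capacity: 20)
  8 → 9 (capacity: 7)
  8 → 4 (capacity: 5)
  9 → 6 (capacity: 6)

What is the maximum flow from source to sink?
Maximum flow = 14

Max flow: 14

Flow assignment:
  0 → 1: 7/7
  0 → 4: 7/15
  1 → 2: 7/18
  2 → 9: 7/19
  4 → 8: 7/10
  8 → 9: 7/7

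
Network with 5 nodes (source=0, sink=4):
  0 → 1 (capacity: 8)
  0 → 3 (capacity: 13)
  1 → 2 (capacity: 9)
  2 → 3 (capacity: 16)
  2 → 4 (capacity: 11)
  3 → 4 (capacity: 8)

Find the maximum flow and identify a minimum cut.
Max flow = 16, Min cut edges: (0,1), (3,4)

Maximum flow: 16
Minimum cut: (0,1), (3,4)
Partition: S = [0, 3], T = [1, 2, 4]

Max-flow min-cut theorem verified: both equal 16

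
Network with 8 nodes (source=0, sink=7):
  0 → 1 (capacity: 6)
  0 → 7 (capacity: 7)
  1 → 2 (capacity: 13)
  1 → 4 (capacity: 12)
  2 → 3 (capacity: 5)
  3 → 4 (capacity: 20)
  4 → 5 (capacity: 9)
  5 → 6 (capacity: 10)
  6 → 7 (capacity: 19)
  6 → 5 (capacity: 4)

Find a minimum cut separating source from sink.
Min cut value = 13, edges: (0,1), (0,7)

Min cut value: 13
Partition: S = [0], T = [1, 2, 3, 4, 5, 6, 7]
Cut edges: (0,1), (0,7)

By max-flow min-cut theorem, max flow = min cut = 13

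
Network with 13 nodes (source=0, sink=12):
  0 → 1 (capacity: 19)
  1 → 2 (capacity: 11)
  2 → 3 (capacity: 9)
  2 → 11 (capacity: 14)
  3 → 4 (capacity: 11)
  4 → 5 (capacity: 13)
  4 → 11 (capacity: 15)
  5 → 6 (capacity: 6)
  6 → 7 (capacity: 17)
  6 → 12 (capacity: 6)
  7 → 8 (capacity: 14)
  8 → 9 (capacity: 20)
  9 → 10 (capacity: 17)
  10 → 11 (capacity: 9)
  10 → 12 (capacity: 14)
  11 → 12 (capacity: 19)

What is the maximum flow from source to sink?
Maximum flow = 11

Max flow: 11

Flow assignment:
  0 → 1: 11/19
  1 → 2: 11/11
  2 → 11: 11/14
  11 → 12: 11/19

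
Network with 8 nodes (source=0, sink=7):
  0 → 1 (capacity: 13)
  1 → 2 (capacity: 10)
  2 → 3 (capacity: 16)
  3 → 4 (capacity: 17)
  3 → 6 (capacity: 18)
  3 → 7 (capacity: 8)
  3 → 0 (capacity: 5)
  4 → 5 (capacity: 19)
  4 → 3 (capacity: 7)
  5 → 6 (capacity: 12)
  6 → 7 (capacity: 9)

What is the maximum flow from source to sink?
Maximum flow = 10

Max flow: 10

Flow assignment:
  0 → 1: 10/13
  1 → 2: 10/10
  2 → 3: 10/16
  3 → 6: 2/18
  3 → 7: 8/8
  6 → 7: 2/9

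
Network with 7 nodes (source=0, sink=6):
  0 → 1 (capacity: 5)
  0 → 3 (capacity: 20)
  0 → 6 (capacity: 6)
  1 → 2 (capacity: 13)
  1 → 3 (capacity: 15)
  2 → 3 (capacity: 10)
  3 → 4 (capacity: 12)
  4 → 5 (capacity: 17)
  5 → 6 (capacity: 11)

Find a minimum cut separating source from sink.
Min cut value = 17, edges: (0,6), (5,6)

Min cut value: 17
Partition: S = [0, 1, 2, 3, 4, 5], T = [6]
Cut edges: (0,6), (5,6)

By max-flow min-cut theorem, max flow = min cut = 17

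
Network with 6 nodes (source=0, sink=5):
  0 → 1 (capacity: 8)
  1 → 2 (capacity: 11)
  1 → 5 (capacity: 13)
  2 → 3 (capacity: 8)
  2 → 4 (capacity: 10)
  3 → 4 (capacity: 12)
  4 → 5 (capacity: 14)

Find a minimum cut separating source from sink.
Min cut value = 8, edges: (0,1)

Min cut value: 8
Partition: S = [0], T = [1, 2, 3, 4, 5]
Cut edges: (0,1)

By max-flow min-cut theorem, max flow = min cut = 8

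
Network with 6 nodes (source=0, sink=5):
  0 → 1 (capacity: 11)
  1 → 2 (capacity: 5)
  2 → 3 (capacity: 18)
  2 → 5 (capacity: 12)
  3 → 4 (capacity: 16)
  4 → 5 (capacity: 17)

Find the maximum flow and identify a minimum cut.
Max flow = 5, Min cut edges: (1,2)

Maximum flow: 5
Minimum cut: (1,2)
Partition: S = [0, 1], T = [2, 3, 4, 5]

Max-flow min-cut theorem verified: both equal 5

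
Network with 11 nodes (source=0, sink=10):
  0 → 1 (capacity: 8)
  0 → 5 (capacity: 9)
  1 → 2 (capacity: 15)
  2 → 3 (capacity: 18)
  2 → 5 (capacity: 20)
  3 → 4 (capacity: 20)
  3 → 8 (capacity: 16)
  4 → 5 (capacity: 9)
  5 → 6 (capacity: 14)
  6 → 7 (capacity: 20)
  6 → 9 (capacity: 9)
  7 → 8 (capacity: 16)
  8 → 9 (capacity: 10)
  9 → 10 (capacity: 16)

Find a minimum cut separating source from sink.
Min cut value = 16, edges: (9,10)

Min cut value: 16
Partition: S = [0, 1, 2, 3, 4, 5, 6, 7, 8, 9], T = [10]
Cut edges: (9,10)

By max-flow min-cut theorem, max flow = min cut = 16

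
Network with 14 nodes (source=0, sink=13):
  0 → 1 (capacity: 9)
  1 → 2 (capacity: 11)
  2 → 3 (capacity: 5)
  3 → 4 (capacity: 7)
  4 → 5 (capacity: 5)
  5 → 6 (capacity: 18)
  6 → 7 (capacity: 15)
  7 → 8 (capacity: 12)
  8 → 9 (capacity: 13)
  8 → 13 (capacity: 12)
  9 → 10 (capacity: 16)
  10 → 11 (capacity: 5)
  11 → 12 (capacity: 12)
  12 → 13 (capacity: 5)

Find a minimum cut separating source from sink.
Min cut value = 5, edges: (4,5)

Min cut value: 5
Partition: S = [0, 1, 2, 3, 4], T = [5, 6, 7, 8, 9, 10, 11, 12, 13]
Cut edges: (4,5)

By max-flow min-cut theorem, max flow = min cut = 5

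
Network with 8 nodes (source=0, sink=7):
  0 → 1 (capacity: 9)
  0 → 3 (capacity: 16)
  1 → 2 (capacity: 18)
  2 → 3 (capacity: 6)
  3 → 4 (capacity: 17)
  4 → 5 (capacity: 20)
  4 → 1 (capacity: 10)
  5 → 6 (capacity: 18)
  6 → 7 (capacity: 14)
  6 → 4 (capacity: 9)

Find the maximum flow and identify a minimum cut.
Max flow = 14, Min cut edges: (6,7)

Maximum flow: 14
Minimum cut: (6,7)
Partition: S = [0, 1, 2, 3, 4, 5, 6], T = [7]

Max-flow min-cut theorem verified: both equal 14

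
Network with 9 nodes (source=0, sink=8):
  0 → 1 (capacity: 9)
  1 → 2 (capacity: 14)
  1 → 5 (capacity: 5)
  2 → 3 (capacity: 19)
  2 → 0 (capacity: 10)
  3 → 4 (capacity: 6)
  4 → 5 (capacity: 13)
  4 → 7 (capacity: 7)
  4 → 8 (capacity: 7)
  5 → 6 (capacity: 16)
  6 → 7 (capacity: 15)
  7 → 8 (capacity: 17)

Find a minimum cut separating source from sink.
Min cut value = 9, edges: (0,1)

Min cut value: 9
Partition: S = [0], T = [1, 2, 3, 4, 5, 6, 7, 8]
Cut edges: (0,1)

By max-flow min-cut theorem, max flow = min cut = 9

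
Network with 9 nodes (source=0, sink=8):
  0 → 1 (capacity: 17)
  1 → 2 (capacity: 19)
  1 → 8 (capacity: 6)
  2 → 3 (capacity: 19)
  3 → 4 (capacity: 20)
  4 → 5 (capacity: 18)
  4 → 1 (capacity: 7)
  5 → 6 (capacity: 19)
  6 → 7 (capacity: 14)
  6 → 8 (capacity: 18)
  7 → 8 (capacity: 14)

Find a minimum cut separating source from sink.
Min cut value = 17, edges: (0,1)

Min cut value: 17
Partition: S = [0], T = [1, 2, 3, 4, 5, 6, 7, 8]
Cut edges: (0,1)

By max-flow min-cut theorem, max flow = min cut = 17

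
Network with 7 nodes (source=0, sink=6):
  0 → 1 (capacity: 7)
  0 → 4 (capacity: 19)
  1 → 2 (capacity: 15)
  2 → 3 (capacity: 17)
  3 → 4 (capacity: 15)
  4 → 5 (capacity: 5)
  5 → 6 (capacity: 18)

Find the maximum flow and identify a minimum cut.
Max flow = 5, Min cut edges: (4,5)

Maximum flow: 5
Minimum cut: (4,5)
Partition: S = [0, 1, 2, 3, 4], T = [5, 6]

Max-flow min-cut theorem verified: both equal 5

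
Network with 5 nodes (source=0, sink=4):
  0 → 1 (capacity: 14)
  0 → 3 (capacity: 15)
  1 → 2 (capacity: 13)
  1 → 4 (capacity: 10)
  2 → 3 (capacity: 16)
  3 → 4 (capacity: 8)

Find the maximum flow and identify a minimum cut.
Max flow = 18, Min cut edges: (1,4), (3,4)

Maximum flow: 18
Minimum cut: (1,4), (3,4)
Partition: S = [0, 1, 2, 3], T = [4]

Max-flow min-cut theorem verified: both equal 18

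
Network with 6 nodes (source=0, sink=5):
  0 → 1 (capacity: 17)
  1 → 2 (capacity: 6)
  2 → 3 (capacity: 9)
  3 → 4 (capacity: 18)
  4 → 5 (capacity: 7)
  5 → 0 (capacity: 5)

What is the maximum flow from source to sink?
Maximum flow = 6

Max flow: 6

Flow assignment:
  0 → 1: 6/17
  1 → 2: 6/6
  2 → 3: 6/9
  3 → 4: 6/18
  4 → 5: 6/7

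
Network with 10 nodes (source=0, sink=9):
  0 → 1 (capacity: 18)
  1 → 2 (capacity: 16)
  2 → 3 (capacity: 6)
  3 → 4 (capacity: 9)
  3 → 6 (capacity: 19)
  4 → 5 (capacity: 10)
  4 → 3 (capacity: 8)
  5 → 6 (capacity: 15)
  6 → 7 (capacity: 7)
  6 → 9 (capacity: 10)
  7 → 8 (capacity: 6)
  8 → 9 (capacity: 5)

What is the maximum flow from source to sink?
Maximum flow = 6

Max flow: 6

Flow assignment:
  0 → 1: 6/18
  1 → 2: 6/16
  2 → 3: 6/6
  3 → 6: 6/19
  6 → 9: 6/10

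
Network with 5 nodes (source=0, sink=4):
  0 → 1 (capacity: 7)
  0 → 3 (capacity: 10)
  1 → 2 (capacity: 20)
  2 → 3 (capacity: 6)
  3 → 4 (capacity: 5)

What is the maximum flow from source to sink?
Maximum flow = 5

Max flow: 5

Flow assignment:
  0 → 1: 5/7
  1 → 2: 5/20
  2 → 3: 5/6
  3 → 4: 5/5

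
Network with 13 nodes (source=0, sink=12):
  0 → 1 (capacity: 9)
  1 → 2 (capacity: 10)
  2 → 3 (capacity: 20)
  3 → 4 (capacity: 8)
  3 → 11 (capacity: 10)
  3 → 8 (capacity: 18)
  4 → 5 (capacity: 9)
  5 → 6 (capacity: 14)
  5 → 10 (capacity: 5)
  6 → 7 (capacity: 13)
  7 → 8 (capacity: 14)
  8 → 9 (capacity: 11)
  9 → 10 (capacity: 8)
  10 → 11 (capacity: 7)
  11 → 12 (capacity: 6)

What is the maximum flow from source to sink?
Maximum flow = 6

Max flow: 6

Flow assignment:
  0 → 1: 6/9
  1 → 2: 6/10
  2 → 3: 6/20
  3 → 11: 6/10
  11 → 12: 6/6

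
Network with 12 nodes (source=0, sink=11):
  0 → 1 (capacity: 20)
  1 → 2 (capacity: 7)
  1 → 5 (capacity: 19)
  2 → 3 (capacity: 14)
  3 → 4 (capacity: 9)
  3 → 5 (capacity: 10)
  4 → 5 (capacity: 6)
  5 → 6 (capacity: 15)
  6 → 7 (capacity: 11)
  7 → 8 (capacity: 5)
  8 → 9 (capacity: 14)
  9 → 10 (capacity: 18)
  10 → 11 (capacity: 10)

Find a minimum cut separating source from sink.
Min cut value = 5, edges: (7,8)

Min cut value: 5
Partition: S = [0, 1, 2, 3, 4, 5, 6, 7], T = [8, 9, 10, 11]
Cut edges: (7,8)

By max-flow min-cut theorem, max flow = min cut = 5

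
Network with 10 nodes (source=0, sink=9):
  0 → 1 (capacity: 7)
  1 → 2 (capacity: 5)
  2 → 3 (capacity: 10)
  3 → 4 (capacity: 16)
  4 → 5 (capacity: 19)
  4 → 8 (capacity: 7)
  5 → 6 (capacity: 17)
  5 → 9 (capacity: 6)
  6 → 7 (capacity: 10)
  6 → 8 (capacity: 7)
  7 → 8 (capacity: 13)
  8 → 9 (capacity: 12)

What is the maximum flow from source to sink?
Maximum flow = 5

Max flow: 5

Flow assignment:
  0 → 1: 5/7
  1 → 2: 5/5
  2 → 3: 5/10
  3 → 4: 5/16
  4 → 5: 5/19
  5 → 9: 5/6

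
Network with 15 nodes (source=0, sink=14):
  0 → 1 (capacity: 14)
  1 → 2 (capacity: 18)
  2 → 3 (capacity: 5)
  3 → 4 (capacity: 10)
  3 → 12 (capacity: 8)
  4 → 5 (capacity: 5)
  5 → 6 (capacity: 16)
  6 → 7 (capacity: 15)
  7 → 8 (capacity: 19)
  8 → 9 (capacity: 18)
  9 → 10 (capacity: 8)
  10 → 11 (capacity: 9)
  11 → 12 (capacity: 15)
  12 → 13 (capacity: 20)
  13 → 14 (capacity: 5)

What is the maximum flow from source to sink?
Maximum flow = 5

Max flow: 5

Flow assignment:
  0 → 1: 5/14
  1 → 2: 5/18
  2 → 3: 5/5
  3 → 12: 5/8
  12 → 13: 5/20
  13 → 14: 5/5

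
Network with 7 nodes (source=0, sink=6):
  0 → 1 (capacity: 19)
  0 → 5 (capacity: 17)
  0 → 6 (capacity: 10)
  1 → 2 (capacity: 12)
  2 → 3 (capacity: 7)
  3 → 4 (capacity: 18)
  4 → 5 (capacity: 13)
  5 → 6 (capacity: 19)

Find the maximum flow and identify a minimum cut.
Max flow = 29, Min cut edges: (0,6), (5,6)

Maximum flow: 29
Minimum cut: (0,6), (5,6)
Partition: S = [0, 1, 2, 3, 4, 5], T = [6]

Max-flow min-cut theorem verified: both equal 29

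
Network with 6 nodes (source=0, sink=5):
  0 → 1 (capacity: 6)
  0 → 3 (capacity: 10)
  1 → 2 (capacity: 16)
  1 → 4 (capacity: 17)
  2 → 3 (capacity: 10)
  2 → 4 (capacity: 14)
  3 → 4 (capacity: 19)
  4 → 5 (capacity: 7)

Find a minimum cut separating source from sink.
Min cut value = 7, edges: (4,5)

Min cut value: 7
Partition: S = [0, 1, 2, 3, 4], T = [5]
Cut edges: (4,5)

By max-flow min-cut theorem, max flow = min cut = 7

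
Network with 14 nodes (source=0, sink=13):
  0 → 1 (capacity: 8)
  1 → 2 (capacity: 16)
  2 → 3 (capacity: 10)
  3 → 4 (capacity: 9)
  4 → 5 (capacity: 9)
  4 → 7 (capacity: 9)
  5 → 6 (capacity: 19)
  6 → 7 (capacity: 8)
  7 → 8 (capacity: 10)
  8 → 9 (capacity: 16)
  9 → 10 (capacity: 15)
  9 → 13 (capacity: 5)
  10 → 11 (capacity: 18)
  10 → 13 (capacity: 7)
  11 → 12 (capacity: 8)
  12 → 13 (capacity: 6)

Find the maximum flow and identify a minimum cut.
Max flow = 8, Min cut edges: (0,1)

Maximum flow: 8
Minimum cut: (0,1)
Partition: S = [0], T = [1, 2, 3, 4, 5, 6, 7, 8, 9, 10, 11, 12, 13]

Max-flow min-cut theorem verified: both equal 8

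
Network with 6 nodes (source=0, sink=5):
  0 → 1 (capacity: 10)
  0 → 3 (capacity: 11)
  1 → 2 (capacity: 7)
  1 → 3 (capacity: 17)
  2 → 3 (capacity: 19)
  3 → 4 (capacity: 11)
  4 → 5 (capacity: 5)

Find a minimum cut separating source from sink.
Min cut value = 5, edges: (4,5)

Min cut value: 5
Partition: S = [0, 1, 2, 3, 4], T = [5]
Cut edges: (4,5)

By max-flow min-cut theorem, max flow = min cut = 5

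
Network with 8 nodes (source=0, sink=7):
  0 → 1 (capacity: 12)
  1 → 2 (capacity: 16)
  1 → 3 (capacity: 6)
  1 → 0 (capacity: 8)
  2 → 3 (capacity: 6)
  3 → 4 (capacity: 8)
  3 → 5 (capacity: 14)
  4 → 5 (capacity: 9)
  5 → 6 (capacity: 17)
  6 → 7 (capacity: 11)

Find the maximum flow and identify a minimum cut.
Max flow = 11, Min cut edges: (6,7)

Maximum flow: 11
Minimum cut: (6,7)
Partition: S = [0, 1, 2, 3, 4, 5, 6], T = [7]

Max-flow min-cut theorem verified: both equal 11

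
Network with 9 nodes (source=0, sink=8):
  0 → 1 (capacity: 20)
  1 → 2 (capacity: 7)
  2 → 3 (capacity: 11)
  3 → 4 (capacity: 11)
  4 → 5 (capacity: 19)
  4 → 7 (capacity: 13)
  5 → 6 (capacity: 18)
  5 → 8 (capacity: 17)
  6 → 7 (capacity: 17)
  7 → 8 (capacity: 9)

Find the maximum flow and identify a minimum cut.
Max flow = 7, Min cut edges: (1,2)

Maximum flow: 7
Minimum cut: (1,2)
Partition: S = [0, 1], T = [2, 3, 4, 5, 6, 7, 8]

Max-flow min-cut theorem verified: both equal 7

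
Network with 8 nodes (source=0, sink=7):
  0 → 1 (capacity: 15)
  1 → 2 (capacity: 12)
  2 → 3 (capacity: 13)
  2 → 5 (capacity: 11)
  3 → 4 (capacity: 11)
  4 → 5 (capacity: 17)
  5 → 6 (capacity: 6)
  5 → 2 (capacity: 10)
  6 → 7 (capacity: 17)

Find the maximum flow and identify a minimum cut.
Max flow = 6, Min cut edges: (5,6)

Maximum flow: 6
Minimum cut: (5,6)
Partition: S = [0, 1, 2, 3, 4, 5], T = [6, 7]

Max-flow min-cut theorem verified: both equal 6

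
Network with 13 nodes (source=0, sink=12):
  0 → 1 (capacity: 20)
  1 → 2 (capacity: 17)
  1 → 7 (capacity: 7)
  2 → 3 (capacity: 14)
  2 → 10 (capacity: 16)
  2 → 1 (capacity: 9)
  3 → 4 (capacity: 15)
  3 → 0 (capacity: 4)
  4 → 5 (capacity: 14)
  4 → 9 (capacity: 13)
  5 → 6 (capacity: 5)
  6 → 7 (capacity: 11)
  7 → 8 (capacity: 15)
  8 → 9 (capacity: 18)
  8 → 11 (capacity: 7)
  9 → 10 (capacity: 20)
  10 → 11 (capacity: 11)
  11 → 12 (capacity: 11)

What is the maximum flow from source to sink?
Maximum flow = 11

Max flow: 11

Flow assignment:
  0 → 1: 13/20
  1 → 2: 13/17
  2 → 3: 2/14
  2 → 10: 11/16
  3 → 0: 2/4
  10 → 11: 11/11
  11 → 12: 11/11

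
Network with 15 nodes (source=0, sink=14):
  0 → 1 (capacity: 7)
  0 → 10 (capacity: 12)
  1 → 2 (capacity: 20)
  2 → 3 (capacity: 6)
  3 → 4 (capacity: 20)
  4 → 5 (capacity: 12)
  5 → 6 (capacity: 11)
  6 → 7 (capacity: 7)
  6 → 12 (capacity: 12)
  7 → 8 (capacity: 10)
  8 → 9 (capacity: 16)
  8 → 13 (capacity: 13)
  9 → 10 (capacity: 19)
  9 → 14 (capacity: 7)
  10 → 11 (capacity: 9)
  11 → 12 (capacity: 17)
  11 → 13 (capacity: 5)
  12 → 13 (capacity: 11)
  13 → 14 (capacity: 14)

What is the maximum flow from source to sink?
Maximum flow = 15

Max flow: 15

Flow assignment:
  0 → 1: 6/7
  0 → 10: 9/12
  1 → 2: 6/20
  2 → 3: 6/6
  3 → 4: 6/20
  4 → 5: 6/12
  5 → 6: 6/11
  6 → 7: 1/7
  6 → 12: 5/12
  7 → 8: 1/10
  8 → 9: 1/16
  9 → 14: 1/7
  10 → 11: 9/9
  11 → 12: 4/17
  11 → 13: 5/5
  12 → 13: 9/11
  13 → 14: 14/14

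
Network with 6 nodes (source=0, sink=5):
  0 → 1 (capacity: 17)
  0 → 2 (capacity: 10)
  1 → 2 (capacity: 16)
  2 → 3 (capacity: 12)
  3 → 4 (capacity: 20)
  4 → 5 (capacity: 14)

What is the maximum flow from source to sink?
Maximum flow = 12

Max flow: 12

Flow assignment:
  0 → 1: 12/17
  1 → 2: 12/16
  2 → 3: 12/12
  3 → 4: 12/20
  4 → 5: 12/14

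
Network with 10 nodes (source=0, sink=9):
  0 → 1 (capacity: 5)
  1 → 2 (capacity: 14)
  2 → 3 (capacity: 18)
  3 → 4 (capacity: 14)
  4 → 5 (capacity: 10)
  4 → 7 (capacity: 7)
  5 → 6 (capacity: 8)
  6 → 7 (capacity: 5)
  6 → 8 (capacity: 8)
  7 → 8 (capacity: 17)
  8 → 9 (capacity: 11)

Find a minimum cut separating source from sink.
Min cut value = 5, edges: (0,1)

Min cut value: 5
Partition: S = [0], T = [1, 2, 3, 4, 5, 6, 7, 8, 9]
Cut edges: (0,1)

By max-flow min-cut theorem, max flow = min cut = 5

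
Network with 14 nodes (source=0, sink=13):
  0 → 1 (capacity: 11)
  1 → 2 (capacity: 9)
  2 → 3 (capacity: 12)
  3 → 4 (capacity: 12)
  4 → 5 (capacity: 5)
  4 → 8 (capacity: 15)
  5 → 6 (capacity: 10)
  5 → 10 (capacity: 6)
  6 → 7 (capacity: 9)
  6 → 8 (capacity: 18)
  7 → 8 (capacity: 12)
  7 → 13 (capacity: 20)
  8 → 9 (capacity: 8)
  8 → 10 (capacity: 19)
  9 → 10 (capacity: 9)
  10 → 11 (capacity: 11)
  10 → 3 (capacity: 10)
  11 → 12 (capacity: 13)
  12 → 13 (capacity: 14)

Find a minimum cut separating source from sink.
Min cut value = 9, edges: (1,2)

Min cut value: 9
Partition: S = [0, 1], T = [2, 3, 4, 5, 6, 7, 8, 9, 10, 11, 12, 13]
Cut edges: (1,2)

By max-flow min-cut theorem, max flow = min cut = 9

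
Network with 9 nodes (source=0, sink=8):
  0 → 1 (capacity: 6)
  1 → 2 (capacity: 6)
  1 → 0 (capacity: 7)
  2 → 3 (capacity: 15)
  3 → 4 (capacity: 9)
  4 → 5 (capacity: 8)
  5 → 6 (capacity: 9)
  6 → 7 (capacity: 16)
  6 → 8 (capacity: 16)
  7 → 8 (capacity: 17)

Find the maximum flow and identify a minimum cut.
Max flow = 6, Min cut edges: (1,2)

Maximum flow: 6
Minimum cut: (1,2)
Partition: S = [0, 1], T = [2, 3, 4, 5, 6, 7, 8]

Max-flow min-cut theorem verified: both equal 6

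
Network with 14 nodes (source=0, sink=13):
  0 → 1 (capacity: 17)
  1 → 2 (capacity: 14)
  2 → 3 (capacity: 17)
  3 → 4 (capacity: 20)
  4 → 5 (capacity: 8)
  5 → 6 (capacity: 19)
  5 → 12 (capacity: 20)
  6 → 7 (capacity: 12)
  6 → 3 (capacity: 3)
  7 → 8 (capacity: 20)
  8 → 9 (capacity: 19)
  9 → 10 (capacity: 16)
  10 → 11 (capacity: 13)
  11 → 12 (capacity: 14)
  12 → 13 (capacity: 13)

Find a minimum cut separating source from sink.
Min cut value = 8, edges: (4,5)

Min cut value: 8
Partition: S = [0, 1, 2, 3, 4], T = [5, 6, 7, 8, 9, 10, 11, 12, 13]
Cut edges: (4,5)

By max-flow min-cut theorem, max flow = min cut = 8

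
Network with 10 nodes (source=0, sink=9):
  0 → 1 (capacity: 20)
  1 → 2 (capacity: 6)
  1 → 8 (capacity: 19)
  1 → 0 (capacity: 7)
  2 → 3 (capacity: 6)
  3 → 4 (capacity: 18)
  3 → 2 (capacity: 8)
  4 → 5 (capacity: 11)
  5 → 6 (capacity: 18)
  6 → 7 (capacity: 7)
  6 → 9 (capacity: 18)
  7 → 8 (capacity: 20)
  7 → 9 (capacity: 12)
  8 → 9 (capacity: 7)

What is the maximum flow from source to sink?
Maximum flow = 13

Max flow: 13

Flow assignment:
  0 → 1: 13/20
  1 → 2: 6/6
  1 → 8: 7/19
  2 → 3: 6/6
  3 → 4: 6/18
  4 → 5: 6/11
  5 → 6: 6/18
  6 → 9: 6/18
  8 → 9: 7/7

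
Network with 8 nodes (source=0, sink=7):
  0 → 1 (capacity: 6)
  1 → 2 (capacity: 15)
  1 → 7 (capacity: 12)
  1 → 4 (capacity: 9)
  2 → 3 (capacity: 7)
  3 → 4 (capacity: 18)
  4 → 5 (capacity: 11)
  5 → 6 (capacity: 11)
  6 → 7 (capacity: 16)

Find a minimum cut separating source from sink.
Min cut value = 6, edges: (0,1)

Min cut value: 6
Partition: S = [0], T = [1, 2, 3, 4, 5, 6, 7]
Cut edges: (0,1)

By max-flow min-cut theorem, max flow = min cut = 6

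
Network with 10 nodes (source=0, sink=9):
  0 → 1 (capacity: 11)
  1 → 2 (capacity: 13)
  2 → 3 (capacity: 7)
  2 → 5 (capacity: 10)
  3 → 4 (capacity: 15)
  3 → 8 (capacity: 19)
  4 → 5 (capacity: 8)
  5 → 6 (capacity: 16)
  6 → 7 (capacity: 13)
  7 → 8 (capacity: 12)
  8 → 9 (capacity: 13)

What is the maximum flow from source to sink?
Maximum flow = 11

Max flow: 11

Flow assignment:
  0 → 1: 11/11
  1 → 2: 11/13
  2 → 3: 7/7
  2 → 5: 4/10
  3 → 8: 7/19
  5 → 6: 4/16
  6 → 7: 4/13
  7 → 8: 4/12
  8 → 9: 11/13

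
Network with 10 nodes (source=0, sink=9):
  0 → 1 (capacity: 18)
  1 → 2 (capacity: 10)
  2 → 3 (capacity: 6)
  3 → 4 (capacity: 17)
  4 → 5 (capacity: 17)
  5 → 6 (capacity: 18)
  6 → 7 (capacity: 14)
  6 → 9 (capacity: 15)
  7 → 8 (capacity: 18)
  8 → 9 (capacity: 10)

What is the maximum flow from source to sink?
Maximum flow = 6

Max flow: 6

Flow assignment:
  0 → 1: 6/18
  1 → 2: 6/10
  2 → 3: 6/6
  3 → 4: 6/17
  4 → 5: 6/17
  5 → 6: 6/18
  6 → 9: 6/15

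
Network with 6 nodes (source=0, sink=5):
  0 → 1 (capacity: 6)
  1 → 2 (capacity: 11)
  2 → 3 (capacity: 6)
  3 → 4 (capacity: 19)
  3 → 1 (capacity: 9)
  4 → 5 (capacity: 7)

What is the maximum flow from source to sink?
Maximum flow = 6

Max flow: 6

Flow assignment:
  0 → 1: 6/6
  1 → 2: 6/11
  2 → 3: 6/6
  3 → 4: 6/19
  4 → 5: 6/7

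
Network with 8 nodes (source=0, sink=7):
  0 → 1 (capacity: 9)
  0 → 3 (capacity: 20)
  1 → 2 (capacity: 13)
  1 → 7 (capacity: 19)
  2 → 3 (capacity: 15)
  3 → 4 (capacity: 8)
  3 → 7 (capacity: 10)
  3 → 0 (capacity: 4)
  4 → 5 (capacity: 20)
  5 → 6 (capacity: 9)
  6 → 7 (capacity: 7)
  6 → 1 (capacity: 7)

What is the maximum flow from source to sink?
Maximum flow = 27

Max flow: 27

Flow assignment:
  0 → 1: 9/9
  0 → 3: 18/20
  1 → 7: 10/19
  3 → 4: 8/8
  3 → 7: 10/10
  4 → 5: 8/20
  5 → 6: 8/9
  6 → 7: 7/7
  6 → 1: 1/7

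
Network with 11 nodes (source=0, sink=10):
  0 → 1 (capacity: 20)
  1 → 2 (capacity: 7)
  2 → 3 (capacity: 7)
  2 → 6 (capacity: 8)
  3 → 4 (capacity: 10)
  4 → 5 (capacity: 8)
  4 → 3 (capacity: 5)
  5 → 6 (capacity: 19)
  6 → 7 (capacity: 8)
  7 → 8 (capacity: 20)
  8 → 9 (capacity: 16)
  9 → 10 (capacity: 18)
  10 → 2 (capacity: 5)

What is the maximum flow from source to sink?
Maximum flow = 7

Max flow: 7

Flow assignment:
  0 → 1: 7/20
  1 → 2: 7/7
  2 → 6: 7/8
  6 → 7: 7/8
  7 → 8: 7/20
  8 → 9: 7/16
  9 → 10: 7/18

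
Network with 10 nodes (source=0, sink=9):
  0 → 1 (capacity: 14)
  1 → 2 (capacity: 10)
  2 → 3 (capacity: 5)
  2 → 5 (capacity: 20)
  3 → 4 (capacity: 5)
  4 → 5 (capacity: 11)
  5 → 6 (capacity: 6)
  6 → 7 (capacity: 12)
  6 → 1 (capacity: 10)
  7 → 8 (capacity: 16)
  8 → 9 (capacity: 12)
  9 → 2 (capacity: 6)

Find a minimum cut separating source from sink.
Min cut value = 6, edges: (5,6)

Min cut value: 6
Partition: S = [0, 1, 2, 3, 4, 5], T = [6, 7, 8, 9]
Cut edges: (5,6)

By max-flow min-cut theorem, max flow = min cut = 6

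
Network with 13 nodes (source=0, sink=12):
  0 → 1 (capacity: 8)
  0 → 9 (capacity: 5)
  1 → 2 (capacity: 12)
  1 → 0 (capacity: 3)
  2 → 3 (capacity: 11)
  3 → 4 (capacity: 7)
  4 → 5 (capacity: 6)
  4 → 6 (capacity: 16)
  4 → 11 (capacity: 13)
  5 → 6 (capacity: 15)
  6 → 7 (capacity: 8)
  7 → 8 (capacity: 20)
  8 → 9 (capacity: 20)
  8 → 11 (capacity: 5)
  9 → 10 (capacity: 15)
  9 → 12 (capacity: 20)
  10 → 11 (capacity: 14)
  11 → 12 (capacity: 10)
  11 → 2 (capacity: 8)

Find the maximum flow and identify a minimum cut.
Max flow = 12, Min cut edges: (0,9), (3,4)

Maximum flow: 12
Minimum cut: (0,9), (3,4)
Partition: S = [0, 1, 2, 3], T = [4, 5, 6, 7, 8, 9, 10, 11, 12]

Max-flow min-cut theorem verified: both equal 12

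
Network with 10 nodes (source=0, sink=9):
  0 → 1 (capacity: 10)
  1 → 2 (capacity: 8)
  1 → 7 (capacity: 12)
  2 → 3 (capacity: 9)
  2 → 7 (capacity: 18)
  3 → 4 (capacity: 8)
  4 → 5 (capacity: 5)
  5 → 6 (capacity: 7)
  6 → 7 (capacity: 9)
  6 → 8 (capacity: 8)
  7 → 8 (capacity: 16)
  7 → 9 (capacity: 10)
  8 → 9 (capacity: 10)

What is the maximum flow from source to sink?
Maximum flow = 10

Max flow: 10

Flow assignment:
  0 → 1: 10/10
  1 → 7: 10/12
  7 → 9: 10/10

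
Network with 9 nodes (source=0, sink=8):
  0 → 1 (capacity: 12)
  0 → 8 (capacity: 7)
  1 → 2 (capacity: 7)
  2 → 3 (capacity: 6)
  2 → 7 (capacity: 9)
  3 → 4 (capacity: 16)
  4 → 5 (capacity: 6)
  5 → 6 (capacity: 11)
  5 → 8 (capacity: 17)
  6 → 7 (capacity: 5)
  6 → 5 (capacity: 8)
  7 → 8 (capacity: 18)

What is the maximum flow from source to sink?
Maximum flow = 14

Max flow: 14

Flow assignment:
  0 → 1: 7/12
  0 → 8: 7/7
  1 → 2: 7/7
  2 → 7: 7/9
  7 → 8: 7/18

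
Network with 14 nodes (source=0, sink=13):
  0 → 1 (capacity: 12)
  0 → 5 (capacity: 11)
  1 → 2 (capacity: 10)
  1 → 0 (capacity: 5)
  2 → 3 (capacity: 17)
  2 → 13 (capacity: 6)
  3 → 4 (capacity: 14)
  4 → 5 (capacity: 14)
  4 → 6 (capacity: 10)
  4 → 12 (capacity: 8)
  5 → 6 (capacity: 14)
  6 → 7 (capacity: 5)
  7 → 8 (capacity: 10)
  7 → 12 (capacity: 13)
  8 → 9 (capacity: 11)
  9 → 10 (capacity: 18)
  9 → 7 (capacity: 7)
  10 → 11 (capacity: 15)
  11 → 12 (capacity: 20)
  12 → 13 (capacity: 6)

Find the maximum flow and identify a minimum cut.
Max flow = 12, Min cut edges: (2,13), (12,13)

Maximum flow: 12
Minimum cut: (2,13), (12,13)
Partition: S = [0, 1, 2, 3, 4, 5, 6, 7, 8, 9, 10, 11, 12], T = [13]

Max-flow min-cut theorem verified: both equal 12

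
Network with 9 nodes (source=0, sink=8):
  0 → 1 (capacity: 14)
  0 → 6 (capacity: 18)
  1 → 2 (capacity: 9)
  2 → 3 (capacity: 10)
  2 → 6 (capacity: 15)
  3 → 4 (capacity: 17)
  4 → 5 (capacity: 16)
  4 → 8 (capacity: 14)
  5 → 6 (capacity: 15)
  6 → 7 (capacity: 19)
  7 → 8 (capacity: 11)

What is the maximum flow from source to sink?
Maximum flow = 20

Max flow: 20

Flow assignment:
  0 → 1: 9/14
  0 → 6: 11/18
  1 → 2: 9/9
  2 → 3: 9/10
  3 → 4: 9/17
  4 → 8: 9/14
  6 → 7: 11/19
  7 → 8: 11/11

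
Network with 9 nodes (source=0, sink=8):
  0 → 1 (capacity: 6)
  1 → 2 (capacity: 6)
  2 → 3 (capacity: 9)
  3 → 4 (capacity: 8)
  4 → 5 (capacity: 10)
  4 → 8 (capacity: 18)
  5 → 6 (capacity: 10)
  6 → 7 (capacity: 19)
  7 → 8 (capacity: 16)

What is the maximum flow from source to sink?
Maximum flow = 6

Max flow: 6

Flow assignment:
  0 → 1: 6/6
  1 → 2: 6/6
  2 → 3: 6/9
  3 → 4: 6/8
  4 → 8: 6/18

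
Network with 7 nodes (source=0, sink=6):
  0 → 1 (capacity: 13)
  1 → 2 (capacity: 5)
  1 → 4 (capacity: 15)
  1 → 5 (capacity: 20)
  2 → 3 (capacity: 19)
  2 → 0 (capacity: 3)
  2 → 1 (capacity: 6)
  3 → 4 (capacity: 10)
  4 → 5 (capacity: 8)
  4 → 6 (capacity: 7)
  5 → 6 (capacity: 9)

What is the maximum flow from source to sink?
Maximum flow = 13

Max flow: 13

Flow assignment:
  0 → 1: 13/13
  1 → 4: 13/15
  4 → 5: 6/8
  4 → 6: 7/7
  5 → 6: 6/9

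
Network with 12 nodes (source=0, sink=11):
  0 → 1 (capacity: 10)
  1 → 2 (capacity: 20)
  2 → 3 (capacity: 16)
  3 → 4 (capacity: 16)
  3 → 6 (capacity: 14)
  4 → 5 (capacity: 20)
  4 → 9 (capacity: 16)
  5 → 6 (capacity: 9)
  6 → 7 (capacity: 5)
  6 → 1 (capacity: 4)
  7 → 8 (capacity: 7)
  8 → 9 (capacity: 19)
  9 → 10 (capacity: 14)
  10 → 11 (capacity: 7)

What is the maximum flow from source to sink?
Maximum flow = 7

Max flow: 7

Flow assignment:
  0 → 1: 7/10
  1 → 2: 10/20
  2 → 3: 10/16
  3 → 4: 7/16
  3 → 6: 3/14
  4 → 9: 7/16
  6 → 1: 3/4
  9 → 10: 7/14
  10 → 11: 7/7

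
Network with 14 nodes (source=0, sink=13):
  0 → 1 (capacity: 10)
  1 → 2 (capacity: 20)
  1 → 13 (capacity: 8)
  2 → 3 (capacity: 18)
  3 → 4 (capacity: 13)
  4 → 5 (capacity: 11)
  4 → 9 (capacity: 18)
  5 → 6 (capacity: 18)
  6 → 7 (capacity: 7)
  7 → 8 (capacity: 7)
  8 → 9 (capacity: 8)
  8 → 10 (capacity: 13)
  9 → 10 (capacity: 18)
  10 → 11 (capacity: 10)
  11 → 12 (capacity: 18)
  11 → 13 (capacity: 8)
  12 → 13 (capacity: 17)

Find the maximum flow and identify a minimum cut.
Max flow = 10, Min cut edges: (0,1)

Maximum flow: 10
Minimum cut: (0,1)
Partition: S = [0], T = [1, 2, 3, 4, 5, 6, 7, 8, 9, 10, 11, 12, 13]

Max-flow min-cut theorem verified: both equal 10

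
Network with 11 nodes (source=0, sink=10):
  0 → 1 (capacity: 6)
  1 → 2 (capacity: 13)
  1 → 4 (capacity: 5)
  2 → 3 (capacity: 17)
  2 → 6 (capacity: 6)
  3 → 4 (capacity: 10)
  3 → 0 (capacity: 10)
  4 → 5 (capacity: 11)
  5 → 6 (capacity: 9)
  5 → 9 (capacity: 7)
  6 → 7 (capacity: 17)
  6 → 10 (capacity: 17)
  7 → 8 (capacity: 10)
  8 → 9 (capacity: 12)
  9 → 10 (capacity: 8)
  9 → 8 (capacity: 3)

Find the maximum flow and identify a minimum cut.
Max flow = 6, Min cut edges: (0,1)

Maximum flow: 6
Minimum cut: (0,1)
Partition: S = [0], T = [1, 2, 3, 4, 5, 6, 7, 8, 9, 10]

Max-flow min-cut theorem verified: both equal 6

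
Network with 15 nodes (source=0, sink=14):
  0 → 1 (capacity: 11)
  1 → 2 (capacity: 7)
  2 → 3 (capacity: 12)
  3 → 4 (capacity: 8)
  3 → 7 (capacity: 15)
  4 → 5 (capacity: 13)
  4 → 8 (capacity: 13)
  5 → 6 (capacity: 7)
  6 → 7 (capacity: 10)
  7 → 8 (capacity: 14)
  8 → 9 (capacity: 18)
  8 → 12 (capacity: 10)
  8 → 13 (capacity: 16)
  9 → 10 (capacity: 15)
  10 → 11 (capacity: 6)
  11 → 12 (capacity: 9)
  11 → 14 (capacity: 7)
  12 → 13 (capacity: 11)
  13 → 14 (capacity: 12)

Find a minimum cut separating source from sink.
Min cut value = 7, edges: (1,2)

Min cut value: 7
Partition: S = [0, 1], T = [2, 3, 4, 5, 6, 7, 8, 9, 10, 11, 12, 13, 14]
Cut edges: (1,2)

By max-flow min-cut theorem, max flow = min cut = 7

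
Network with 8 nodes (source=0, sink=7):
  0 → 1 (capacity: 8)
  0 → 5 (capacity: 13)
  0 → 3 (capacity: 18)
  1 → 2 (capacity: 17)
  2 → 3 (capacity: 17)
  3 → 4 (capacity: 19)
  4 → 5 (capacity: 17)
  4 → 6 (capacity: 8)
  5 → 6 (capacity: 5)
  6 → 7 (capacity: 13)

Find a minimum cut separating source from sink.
Min cut value = 13, edges: (6,7)

Min cut value: 13
Partition: S = [0, 1, 2, 3, 4, 5, 6], T = [7]
Cut edges: (6,7)

By max-flow min-cut theorem, max flow = min cut = 13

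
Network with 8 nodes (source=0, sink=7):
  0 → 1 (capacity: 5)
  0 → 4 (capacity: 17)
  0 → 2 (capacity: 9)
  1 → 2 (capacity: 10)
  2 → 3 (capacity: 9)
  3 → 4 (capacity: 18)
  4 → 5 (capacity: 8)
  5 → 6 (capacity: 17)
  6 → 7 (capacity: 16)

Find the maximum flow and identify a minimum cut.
Max flow = 8, Min cut edges: (4,5)

Maximum flow: 8
Minimum cut: (4,5)
Partition: S = [0, 1, 2, 3, 4], T = [5, 6, 7]

Max-flow min-cut theorem verified: both equal 8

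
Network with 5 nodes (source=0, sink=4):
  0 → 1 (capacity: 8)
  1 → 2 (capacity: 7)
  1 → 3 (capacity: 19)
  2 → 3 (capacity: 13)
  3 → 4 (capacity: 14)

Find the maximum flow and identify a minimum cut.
Max flow = 8, Min cut edges: (0,1)

Maximum flow: 8
Minimum cut: (0,1)
Partition: S = [0], T = [1, 2, 3, 4]

Max-flow min-cut theorem verified: both equal 8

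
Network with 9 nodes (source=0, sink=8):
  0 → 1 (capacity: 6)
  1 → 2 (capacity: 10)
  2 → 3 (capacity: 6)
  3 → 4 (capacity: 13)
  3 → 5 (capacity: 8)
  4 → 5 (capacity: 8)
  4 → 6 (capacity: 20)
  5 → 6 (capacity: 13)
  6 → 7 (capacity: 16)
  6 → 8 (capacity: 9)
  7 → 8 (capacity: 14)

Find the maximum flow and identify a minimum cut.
Max flow = 6, Min cut edges: (2,3)

Maximum flow: 6
Minimum cut: (2,3)
Partition: S = [0, 1, 2], T = [3, 4, 5, 6, 7, 8]

Max-flow min-cut theorem verified: both equal 6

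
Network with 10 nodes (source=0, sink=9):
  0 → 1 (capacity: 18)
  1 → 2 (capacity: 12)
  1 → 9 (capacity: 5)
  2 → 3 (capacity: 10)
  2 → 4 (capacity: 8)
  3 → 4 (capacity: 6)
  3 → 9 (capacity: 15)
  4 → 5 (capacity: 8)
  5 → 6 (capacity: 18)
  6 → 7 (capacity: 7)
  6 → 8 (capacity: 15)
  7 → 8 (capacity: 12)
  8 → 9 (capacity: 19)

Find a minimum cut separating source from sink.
Min cut value = 17, edges: (1,2), (1,9)

Min cut value: 17
Partition: S = [0, 1], T = [2, 3, 4, 5, 6, 7, 8, 9]
Cut edges: (1,2), (1,9)

By max-flow min-cut theorem, max flow = min cut = 17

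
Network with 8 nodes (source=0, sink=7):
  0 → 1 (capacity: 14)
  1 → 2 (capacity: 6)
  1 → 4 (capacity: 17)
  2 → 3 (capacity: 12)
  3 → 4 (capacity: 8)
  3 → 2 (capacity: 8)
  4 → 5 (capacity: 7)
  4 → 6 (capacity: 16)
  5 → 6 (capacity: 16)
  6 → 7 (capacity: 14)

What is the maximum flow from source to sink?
Maximum flow = 14

Max flow: 14

Flow assignment:
  0 → 1: 14/14
  1 → 4: 14/17
  4 → 6: 14/16
  6 → 7: 14/14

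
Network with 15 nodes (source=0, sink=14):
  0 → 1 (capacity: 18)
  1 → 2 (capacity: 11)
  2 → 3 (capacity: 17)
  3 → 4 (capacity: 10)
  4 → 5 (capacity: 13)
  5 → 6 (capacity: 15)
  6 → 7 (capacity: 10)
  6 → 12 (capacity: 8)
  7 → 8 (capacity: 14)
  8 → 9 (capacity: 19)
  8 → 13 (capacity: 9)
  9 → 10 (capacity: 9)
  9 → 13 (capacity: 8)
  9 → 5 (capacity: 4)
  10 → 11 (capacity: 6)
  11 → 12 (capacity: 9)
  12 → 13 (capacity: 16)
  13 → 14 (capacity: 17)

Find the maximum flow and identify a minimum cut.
Max flow = 10, Min cut edges: (3,4)

Maximum flow: 10
Minimum cut: (3,4)
Partition: S = [0, 1, 2, 3], T = [4, 5, 6, 7, 8, 9, 10, 11, 12, 13, 14]

Max-flow min-cut theorem verified: both equal 10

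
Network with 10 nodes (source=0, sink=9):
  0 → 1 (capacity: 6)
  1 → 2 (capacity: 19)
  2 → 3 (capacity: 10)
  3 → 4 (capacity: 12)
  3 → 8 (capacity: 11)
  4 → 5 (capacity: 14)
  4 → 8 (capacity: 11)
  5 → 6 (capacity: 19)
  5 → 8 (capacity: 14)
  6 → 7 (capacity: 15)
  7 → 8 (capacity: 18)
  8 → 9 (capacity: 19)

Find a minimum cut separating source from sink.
Min cut value = 6, edges: (0,1)

Min cut value: 6
Partition: S = [0], T = [1, 2, 3, 4, 5, 6, 7, 8, 9]
Cut edges: (0,1)

By max-flow min-cut theorem, max flow = min cut = 6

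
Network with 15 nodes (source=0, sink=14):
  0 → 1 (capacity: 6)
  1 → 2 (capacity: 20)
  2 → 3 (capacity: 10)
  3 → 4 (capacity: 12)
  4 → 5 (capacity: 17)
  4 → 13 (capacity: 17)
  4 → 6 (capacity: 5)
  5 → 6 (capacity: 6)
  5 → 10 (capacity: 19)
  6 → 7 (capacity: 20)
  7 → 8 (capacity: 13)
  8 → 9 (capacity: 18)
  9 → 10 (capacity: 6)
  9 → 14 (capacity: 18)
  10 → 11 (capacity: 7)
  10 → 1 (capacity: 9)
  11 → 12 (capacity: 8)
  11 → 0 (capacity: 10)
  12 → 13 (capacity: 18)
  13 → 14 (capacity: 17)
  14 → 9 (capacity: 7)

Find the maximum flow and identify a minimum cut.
Max flow = 6, Min cut edges: (0,1)

Maximum flow: 6
Minimum cut: (0,1)
Partition: S = [0], T = [1, 2, 3, 4, 5, 6, 7, 8, 9, 10, 11, 12, 13, 14]

Max-flow min-cut theorem verified: both equal 6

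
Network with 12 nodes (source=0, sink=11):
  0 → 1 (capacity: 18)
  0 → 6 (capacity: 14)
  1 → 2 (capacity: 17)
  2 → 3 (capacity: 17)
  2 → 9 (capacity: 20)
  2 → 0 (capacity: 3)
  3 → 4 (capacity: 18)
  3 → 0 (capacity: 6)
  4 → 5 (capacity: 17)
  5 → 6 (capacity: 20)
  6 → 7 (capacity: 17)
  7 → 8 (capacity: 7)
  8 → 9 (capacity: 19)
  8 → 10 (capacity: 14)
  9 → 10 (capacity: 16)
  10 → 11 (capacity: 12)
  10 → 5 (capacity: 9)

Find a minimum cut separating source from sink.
Min cut value = 12, edges: (10,11)

Min cut value: 12
Partition: S = [0, 1, 2, 3, 4, 5, 6, 7, 8, 9, 10], T = [11]
Cut edges: (10,11)

By max-flow min-cut theorem, max flow = min cut = 12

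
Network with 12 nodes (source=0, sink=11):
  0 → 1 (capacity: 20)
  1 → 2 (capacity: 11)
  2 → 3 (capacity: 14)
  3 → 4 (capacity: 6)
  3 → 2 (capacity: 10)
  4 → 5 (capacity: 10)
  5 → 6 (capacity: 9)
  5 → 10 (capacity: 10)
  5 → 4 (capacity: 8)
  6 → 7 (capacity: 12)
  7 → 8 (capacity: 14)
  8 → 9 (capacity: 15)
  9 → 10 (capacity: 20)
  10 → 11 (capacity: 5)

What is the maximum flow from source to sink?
Maximum flow = 5

Max flow: 5

Flow assignment:
  0 → 1: 5/20
  1 → 2: 5/11
  2 → 3: 5/14
  3 → 4: 5/6
  4 → 5: 5/10
  5 → 10: 5/10
  10 → 11: 5/5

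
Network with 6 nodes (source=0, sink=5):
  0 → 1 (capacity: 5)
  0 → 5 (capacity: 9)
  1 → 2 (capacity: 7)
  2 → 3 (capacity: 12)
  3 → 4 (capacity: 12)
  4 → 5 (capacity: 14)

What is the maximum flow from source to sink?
Maximum flow = 14

Max flow: 14

Flow assignment:
  0 → 1: 5/5
  0 → 5: 9/9
  1 → 2: 5/7
  2 → 3: 5/12
  3 → 4: 5/12
  4 → 5: 5/14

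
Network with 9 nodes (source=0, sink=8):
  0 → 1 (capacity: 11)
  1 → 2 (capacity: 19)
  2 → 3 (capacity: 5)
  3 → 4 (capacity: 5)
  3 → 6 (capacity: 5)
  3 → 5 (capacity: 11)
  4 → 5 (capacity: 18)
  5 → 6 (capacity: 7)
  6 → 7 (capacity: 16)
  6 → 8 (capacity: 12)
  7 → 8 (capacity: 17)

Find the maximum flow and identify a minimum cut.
Max flow = 5, Min cut edges: (2,3)

Maximum flow: 5
Minimum cut: (2,3)
Partition: S = [0, 1, 2], T = [3, 4, 5, 6, 7, 8]

Max-flow min-cut theorem verified: both equal 5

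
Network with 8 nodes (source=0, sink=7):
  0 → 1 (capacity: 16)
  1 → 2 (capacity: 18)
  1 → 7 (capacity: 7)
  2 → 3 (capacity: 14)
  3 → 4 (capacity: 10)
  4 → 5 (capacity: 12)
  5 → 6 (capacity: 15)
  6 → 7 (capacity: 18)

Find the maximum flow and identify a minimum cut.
Max flow = 16, Min cut edges: (0,1)

Maximum flow: 16
Minimum cut: (0,1)
Partition: S = [0], T = [1, 2, 3, 4, 5, 6, 7]

Max-flow min-cut theorem verified: both equal 16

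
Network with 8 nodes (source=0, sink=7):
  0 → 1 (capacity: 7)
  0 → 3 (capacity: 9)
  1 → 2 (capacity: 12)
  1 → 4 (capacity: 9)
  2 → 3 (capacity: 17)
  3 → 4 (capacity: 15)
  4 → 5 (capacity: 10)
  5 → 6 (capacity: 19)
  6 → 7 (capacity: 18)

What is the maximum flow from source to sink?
Maximum flow = 10

Max flow: 10

Flow assignment:
  0 → 1: 1/7
  0 → 3: 9/9
  1 → 4: 1/9
  3 → 4: 9/15
  4 → 5: 10/10
  5 → 6: 10/19
  6 → 7: 10/18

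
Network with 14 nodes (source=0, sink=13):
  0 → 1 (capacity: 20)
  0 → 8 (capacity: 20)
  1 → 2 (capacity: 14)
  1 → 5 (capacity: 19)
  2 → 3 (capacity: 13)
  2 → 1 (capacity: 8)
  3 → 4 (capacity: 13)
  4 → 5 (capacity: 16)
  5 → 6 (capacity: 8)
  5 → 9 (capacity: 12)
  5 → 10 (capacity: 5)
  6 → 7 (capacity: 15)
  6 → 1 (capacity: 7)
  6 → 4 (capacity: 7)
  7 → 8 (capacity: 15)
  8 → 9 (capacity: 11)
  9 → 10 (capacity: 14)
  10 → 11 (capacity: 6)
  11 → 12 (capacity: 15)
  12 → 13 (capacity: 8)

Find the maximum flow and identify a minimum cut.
Max flow = 6, Min cut edges: (10,11)

Maximum flow: 6
Minimum cut: (10,11)
Partition: S = [0, 1, 2, 3, 4, 5, 6, 7, 8, 9, 10], T = [11, 12, 13]

Max-flow min-cut theorem verified: both equal 6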